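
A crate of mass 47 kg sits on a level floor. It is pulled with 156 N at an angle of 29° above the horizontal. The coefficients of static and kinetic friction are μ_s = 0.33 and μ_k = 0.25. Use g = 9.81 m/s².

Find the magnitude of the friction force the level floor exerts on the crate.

f ≈ 96.4 N

The vertical component of P reduces the normal force: N = m g − P sin α = 461.1 − 75.63 = 385.4 N.
Horizontally, friction must balance P cos α = 136.4 N.
The static-friction limit is μ_s N = 127.2 N.
The required friction exceeds μ_s N, so the crate moves and f = μ_k N = 96.4 N.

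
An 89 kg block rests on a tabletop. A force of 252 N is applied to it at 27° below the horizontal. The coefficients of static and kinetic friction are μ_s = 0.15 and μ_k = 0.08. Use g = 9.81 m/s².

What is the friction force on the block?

N = m g + P sin α = 873.1 + 252×sin 27° = 987.5 N.
Horizontally, friction must balance P cos α = 224.5 N.
μ_s N = 0.15 × 987.5 = 148.1 N.
224.5 > 148.1 N → the block slides; f = μ_k N = 0.08×987.5 = 79 N.

f ≈ 79 N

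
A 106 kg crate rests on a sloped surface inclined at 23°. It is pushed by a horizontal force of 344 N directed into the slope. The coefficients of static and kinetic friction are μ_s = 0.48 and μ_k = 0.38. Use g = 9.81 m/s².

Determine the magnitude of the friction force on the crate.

f ≈ 89.7 N (up the incline)

Resolve perpendicular to the incline: N = m g cos θ + P sin θ = 106×9.81×cos 23° + 344×sin 23° = 1092 N.
Along the incline, the net driving force (taking up-slope positive) is P cos θ − m g sin θ = 316.7 − 406.3 = -89.65 N, so equilibrium requires friction f = 89.65 N (up-slope).
Maximum static friction: μ_s N = 0.48 × 1092 = 524 N.
Since 89.65 N is within the 524 N limit, the crate stays put and friction is exactly 89.7 N.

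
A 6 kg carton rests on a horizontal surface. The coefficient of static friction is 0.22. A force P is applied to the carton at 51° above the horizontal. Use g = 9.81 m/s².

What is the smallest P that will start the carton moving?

P ≈ 16.2 N

N = m g − P sin α (the pull lifts the carton).
At impending slip, P cos α = μ_s N = μ_s (m g − P sin α).
Solving: P (cos α + μ_s sin α) = μ_s m g → P = 0.22×58.9/(cos 51° + 0.22 sin 51°) = 12.9/0.8003 = 16.2 N.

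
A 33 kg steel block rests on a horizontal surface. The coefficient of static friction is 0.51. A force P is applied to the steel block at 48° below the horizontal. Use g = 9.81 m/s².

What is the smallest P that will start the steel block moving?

N = m g + P sin α (the push presses the steel block into the horizontal surface).
At impending slip, P cos α = μ_s N = μ_s (m g + P sin α).
Solving: P (cos α − μ_s sin α) = μ_s m g → P = 0.51×324/(cos 48° − 0.51 sin 48°) = 165/0.2901 = 569 N.

P ≈ 569 N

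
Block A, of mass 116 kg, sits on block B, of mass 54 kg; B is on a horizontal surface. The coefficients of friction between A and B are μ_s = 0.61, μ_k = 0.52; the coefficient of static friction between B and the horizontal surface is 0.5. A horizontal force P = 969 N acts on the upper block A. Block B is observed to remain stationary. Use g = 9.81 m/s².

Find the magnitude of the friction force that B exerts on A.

f ≈ 592 N

Normal force at the A–B interface: N₁ = m_A g = 1138 N.
So the A–B interface can sustain at most μ_s N₁ = 694.2 N of static friction.
P = 969 N exceeds that limit, so A slips over B and the interface friction becomes kinetic: f₁ = μ_k N₁ = 0.52×1138 = 592 N.
By Newton's third law B feels 592 N forward from A. With B stationary, the floor's static friction on B balances it: f₂ = 592 N (well within μ_s(m_A+m_B)g = 833.9 N).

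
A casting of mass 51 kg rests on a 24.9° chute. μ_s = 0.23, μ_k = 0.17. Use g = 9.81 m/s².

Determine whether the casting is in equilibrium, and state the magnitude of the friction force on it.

f ≈ 77.1 N

N = m g cos θ = 454 N.
Down-slope weight component: m g sin θ = 211 N.
μ_s N = 104 N.
211 > 104 N, so it slides; kinetic friction f = μ_k N = 0.17×454 = 77.1 N.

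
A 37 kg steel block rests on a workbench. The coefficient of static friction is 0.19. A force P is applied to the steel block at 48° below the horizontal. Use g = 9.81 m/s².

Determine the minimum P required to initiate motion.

P ≈ 131 N

N = m g + P sin α (the push presses the steel block into the workbench).
At impending slip, P cos α = μ_s N = μ_s (m g + P sin α).
Solving: P (cos α − μ_s sin α) = μ_s m g → P = 0.19×363/(cos 48° − 0.19 sin 48°) = 69/0.5279 = 131 N.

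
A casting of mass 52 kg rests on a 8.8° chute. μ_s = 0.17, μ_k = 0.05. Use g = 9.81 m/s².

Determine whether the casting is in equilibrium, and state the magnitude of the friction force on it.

f ≈ 78 N

N = m g cos θ = 504 N.
Down-slope weight component: m g sin θ = 78 N.
μ_s N = 85.7 N.
78 ≤ 85.7 N, so it stays put; friction = 78 N.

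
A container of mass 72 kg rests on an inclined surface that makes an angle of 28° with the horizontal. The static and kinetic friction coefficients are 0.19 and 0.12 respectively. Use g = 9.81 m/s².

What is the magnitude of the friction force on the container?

f ≈ 74.8 N (up the incline)

The normal reaction is N = m g cos θ = 623.6 N.
For equilibrium along the incline, friction must balance the weight component: f = m g sin θ = 331.6 N up the slope.
Static friction can supply at most μ_s N = 118.5 N.
|331.6| exceeds 118.5 N, so the container slips down-slope; friction is kinetic, f = μ_k N = 0.12×623.6 = 74.8 N.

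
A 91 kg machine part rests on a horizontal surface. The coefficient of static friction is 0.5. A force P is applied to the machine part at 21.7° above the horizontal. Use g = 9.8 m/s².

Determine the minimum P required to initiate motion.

N = m g − P sin α (the pull lifts the machine part).
At impending slip, P cos α = μ_s N = μ_s (m g − P sin α).
Solving: P (cos α + μ_s sin α) = μ_s m g → P = 0.5×892/(cos 21.7° + 0.5 sin 21.7°) = 446/1.114 = 400 N.

P ≈ 400 N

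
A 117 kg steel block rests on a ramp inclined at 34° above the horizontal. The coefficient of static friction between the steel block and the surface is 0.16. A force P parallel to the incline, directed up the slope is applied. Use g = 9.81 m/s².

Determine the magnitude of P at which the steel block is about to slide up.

P ≈ 794 N

At impending motion up the slope, friction acts down-slope at its limit: f = μ_s N.
P is parallel to the surface, so N = m g cos θ = 952 N.
Along the incline: P = m g sin θ + μ_s N = 642 + 0.16×952 = 794 N.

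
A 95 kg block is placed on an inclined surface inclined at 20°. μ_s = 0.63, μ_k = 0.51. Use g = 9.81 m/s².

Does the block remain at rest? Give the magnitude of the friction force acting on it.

N = m g cos θ = 876 N.
Down-slope weight component: m g sin θ = 319 N.
μ_s N = 552 N.
319 ≤ 552 N, so it stays put; friction = 319 N.

f ≈ 319 N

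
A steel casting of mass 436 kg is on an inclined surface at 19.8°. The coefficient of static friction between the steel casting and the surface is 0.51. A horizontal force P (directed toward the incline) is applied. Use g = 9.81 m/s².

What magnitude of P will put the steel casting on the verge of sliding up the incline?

P ≈ 4560 N

At impending motion up the slope, friction acts down-slope at its limit: f = μ_s N.
Perpendicular to the incline: N = m g cos θ + P sin θ.
Along the incline: P cos θ = m g sin θ + μ_s N = m g sin θ + μ_s (m g cos θ + P sin θ).
Solving, P (cos θ − μ_s sin θ) = m g (sin θ + μ_s cos θ), so P = 436×9.81×(sin 19.8° + 0.51 cos 19.8°)/(cos 19.8° − 0.51 sin 19.8°) = 4280×0.8186/0.7681 = 4560 N.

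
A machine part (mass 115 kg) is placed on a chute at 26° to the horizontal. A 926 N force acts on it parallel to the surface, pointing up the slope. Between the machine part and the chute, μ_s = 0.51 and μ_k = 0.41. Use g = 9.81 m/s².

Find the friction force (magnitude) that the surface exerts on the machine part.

Perpendicular to the surface, N = m g cos θ = 115·9.81·cos 26° = 1014 N.
Parallel to the incline, ΣF = 0 gives f = m g sin θ − P = 494.5 − 926 = -431.5 N (up-slope positive).
The static-friction ceiling is μ_s N = 0.51 × 1014 = 517.1 N.
Since |-431.5| ≤ 517.1 N, static friction is sufficient; f equals the required value, not μ_s N.

f ≈ 431 N (down the incline)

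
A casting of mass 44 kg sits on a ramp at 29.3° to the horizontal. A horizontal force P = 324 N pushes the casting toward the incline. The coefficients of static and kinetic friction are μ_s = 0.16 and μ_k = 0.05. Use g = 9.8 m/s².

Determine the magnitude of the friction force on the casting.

Resolve perpendicular to the incline: N = m g cos θ + P sin θ = 44×9.8×cos 29.3° + 324×sin 29.3° = 534.6 N.
Along the incline, the net driving force (taking up-slope positive) is P cos θ − m g sin θ = 282.6 − 211 = 71.53 N, so equilibrium requires friction f = -71.53 N (down-slope).
The limit of static friction is μ_s N = 85.54 N.
Since 71.53 N is within the 85.54 N limit, the casting stays put and friction is exactly 71.5 N.

f ≈ 71.5 N (down the incline)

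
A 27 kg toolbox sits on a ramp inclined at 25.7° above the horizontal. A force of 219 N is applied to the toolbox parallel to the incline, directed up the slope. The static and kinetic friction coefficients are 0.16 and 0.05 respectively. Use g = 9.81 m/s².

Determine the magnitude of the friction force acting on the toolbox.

Normal force: N = m g cos θ = 27 × 9.81 × cos 25.7° = 238.7 N.
The friction needed for equilibrium is m g sin θ − P = 114.9 − 219 = -104.1 N, measured positive up-slope.
Static friction can supply at most μ_s N = 38.19 N.
|-104.1| exceeds 38.19 N, so the toolbox slips up-slope; friction is kinetic, f = μ_k N = 0.05×238.7 = 11.9 N.

f ≈ 11.9 N (down the incline)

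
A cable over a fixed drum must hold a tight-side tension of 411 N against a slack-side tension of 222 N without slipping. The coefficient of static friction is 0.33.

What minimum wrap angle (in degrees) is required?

T₂/T₁ = e^{μβ} → β = ln(T₂/T₁)/μ.
β = ln(411/222)/0.33 = 0.6159/0.33 = 1.866 rad.
In degrees: β = 1.866 × 180/π = 107°.

β_min ≈ 107°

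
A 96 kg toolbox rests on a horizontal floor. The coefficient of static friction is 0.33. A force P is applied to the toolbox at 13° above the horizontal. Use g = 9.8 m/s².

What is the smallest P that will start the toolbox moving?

N = m g − P sin α (the pull lifts the toolbox).
At impending slip, P cos α = μ_s N = μ_s (m g − P sin α).
Solving: P (cos α + μ_s sin α) = μ_s m g → P = 0.33×941/(cos 13° + 0.33 sin 13°) = 310/1.049 = 296 N.

P ≈ 296 N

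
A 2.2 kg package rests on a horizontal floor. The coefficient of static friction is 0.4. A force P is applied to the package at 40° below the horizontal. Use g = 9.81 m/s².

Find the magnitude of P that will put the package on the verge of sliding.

N = m g + P sin α (the push presses the package into the horizontal floor).
At impending slip, P cos α = μ_s N = μ_s (m g + P sin α).
Solving: P (cos α − μ_s sin α) = μ_s m g → P = 0.4×21.6/(cos 40° − 0.4 sin 40°) = 8.63/0.5089 = 17 N.

P ≈ 17 N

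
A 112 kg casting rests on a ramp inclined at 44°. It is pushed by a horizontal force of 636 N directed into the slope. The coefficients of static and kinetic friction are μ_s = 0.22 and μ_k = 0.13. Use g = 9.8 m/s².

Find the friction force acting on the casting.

f ≈ 160 N (up the incline)

Normal direction: N = m g cos θ + P sin θ = 1231 N.
Parallel to the incline: P cos θ − m g sin θ = 457.5 − 762.5 = -305 N; the friction needed to balance this is 305 N acting up the slope.
The limit of static friction is μ_s N = 270.9 N.
|f_req| = 305 > 270.9 N → the casting slides down the incline; f = μ_k N = 0.13 × 1231 = 160 N.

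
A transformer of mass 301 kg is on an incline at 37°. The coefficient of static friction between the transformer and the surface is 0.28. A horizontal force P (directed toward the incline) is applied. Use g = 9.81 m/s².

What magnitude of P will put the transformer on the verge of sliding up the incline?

At impending motion up the slope, friction acts down-slope at its limit: f = μ_s N.
Perpendicular to the incline: N = m g cos θ + P sin θ.
Along the incline: P cos θ = m g sin θ + μ_s N = m g sin θ + μ_s (m g cos θ + P sin θ).
Solving, P (cos θ − μ_s sin θ) = m g (sin θ + μ_s cos θ), so P = 301×9.81×(sin 37° + 0.28 cos 37°)/(cos 37° − 0.28 sin 37°) = 2950×0.8254/0.6301 = 3870 N.

P ≈ 3870 N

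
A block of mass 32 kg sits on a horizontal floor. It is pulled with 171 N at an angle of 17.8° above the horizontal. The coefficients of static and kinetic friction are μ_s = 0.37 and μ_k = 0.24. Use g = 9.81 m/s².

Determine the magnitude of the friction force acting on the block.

Vertical equilibrium gives N = m g − P sin α = 261.6 N.
The horizontal driving force is P cos α = 162.8 N, so equilibrium needs friction f = 162.8 N.
μ_s N = 0.37 × 261.6 = 96.81 N.
The required friction exceeds μ_s N, so the block moves and f = μ_k N = 62.8 N.

f ≈ 62.8 N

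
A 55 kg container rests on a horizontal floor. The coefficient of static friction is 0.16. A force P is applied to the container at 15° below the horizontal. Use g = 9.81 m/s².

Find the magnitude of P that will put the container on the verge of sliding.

P ≈ 93.4 N

N = m g + P sin α (the push presses the container into the horizontal floor).
At impending slip, P cos α = μ_s N = μ_s (m g + P sin α).
Solving: P (cos α − μ_s sin α) = μ_s m g → P = 0.16×540/(cos 15° − 0.16 sin 15°) = 86.3/0.9245 = 93.4 N.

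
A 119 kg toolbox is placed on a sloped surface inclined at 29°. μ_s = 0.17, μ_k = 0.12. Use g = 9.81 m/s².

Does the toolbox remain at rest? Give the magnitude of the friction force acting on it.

N = m g cos θ = 1020 N.
Down-slope weight component: m g sin θ = 566 N.
μ_s N = 174 N.
566 > 174 N, so it slides; kinetic friction f = μ_k N = 0.12×1020 = 123 N.

f ≈ 123 N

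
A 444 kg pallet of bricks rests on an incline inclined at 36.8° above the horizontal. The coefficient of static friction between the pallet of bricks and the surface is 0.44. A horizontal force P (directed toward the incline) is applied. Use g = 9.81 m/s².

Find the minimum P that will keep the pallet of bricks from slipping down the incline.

P_min ≈ 1010 N

The pallet of bricks tends to slide down (tan θ > μ_s), so at the point of impending slip friction acts up-slope at its limit: f = μ_s N.
Perpendicular to the incline: N = m g cos θ + P sin θ.
Along the incline: P cos θ + μ_s N = m g sin θ, i.e. P cos θ + μ_s (m g cos θ + P sin θ) = m g sin θ.
Solving, P (cos θ + μ_s sin θ) = m g (sin θ − μ_s cos θ), so P = 4360×0.2467/1.064 = 1010 N.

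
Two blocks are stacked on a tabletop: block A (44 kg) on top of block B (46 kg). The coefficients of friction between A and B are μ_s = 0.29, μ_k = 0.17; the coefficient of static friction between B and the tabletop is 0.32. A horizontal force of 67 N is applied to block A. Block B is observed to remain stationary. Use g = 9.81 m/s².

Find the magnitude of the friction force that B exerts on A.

Between the blocks, N₁ = m_A g = 431.6 N.
Maximum static friction on A from B: μ_s N₁ = 0.29×431.6 = 125.2 N.
Since P = 67 N ≤ 125.2 N, A does not slip on B; friction on A equals P = 67 N.
By Newton's third law B feels 67 N forward from A. With B stationary, the floor's static friction on B balances it: f₂ = 67 N (well within μ_s(m_A+m_B)g = 282.5 N).

f ≈ 67 N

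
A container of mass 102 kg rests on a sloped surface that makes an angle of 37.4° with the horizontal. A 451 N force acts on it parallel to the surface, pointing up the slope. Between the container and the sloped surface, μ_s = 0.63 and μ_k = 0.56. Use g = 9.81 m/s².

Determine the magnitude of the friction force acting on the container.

f ≈ 157 N (up the incline)

Normal force: N = m g cos θ = 102 × 9.81 × cos 37.4° = 794.9 N.
The friction needed for equilibrium is m g sin θ − P = 607.8 − 451 = 156.8 N, measured positive up-slope.
The static-friction ceiling is μ_s N = 0.63 × 794.9 = 500.8 N.
Since |156.8| ≤ 500.8 N, static friction is sufficient; f equals the required value, not μ_s N.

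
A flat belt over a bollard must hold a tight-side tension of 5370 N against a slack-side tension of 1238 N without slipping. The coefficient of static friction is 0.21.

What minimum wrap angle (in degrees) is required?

β_min ≈ 400°

T₂/T₁ = e^{μβ} → β = ln(T₂/T₁)/μ.
β = ln(5370/1238)/0.21 = 1.467/0.21 = 6.987 rad.
In degrees: β = 6.987 × 180/π = 400°.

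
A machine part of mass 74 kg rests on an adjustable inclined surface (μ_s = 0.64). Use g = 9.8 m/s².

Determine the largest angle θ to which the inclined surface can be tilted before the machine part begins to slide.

θ_max ≈ 32.6°

At the slip threshold, m g sin θ = μ_s · m g cos θ, so tan θ = μ_s.
θ_max = arctan(0.64) = 32.6°.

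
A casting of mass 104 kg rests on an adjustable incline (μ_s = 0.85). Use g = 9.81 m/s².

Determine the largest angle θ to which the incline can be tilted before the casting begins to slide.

θ_max ≈ 40.4°

At the slip threshold, m g sin θ = μ_s · m g cos θ, so tan θ = μ_s.
θ_max = arctan(0.85) = 40.4°.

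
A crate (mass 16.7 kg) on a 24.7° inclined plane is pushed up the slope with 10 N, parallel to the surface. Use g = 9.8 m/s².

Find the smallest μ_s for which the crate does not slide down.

μ_s,min ≈ 0.393

N = m g cos θ = 148.7 N.
Friction must make up the shortfall along the incline: f = m g sin θ − P = 68.39 − 10 = 58.39 N.
At the threshold f = μ_s N, so μ_s,min = 58.39/148.7 = 0.393.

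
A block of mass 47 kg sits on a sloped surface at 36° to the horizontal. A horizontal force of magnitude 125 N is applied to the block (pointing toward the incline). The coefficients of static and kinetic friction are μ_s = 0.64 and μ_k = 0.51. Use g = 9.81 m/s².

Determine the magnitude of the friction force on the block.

f ≈ 170 N (up the incline)

The horizontal push has a component P sin θ into the surface, so N = m g cos θ + P sin θ = 373 + 73.47 = 446.5 N.
Parallel to the incline: P cos θ − m g sin θ = 101.1 − 271 = -169.9 N; the friction needed to balance this is 169.9 N acting up the slope.
Maximum static friction: μ_s N = 0.64 × 446.5 = 285.8 N.
Since 169.9 N is within the 285.8 N limit, the block stays put and friction is exactly 170 N.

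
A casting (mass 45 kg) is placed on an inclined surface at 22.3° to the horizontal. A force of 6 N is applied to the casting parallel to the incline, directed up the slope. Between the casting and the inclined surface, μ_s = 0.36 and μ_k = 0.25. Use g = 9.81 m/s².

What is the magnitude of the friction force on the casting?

f ≈ 102 N (up the incline)

The normal reaction is N = m g cos θ = 408.4 N.
For equilibrium along the incline the friction force must supply f = m g sin θ − P = 167.5 − 6 = 161.5 N (positive meaning up-slope).
Static friction can supply at most μ_s N = 147 N.
Since |161.5| > 147 N, static friction cannot hold it; the casting slides down the incline and kinetic friction applies: f = μ_k N = 0.25 × 408.4 = 102 N.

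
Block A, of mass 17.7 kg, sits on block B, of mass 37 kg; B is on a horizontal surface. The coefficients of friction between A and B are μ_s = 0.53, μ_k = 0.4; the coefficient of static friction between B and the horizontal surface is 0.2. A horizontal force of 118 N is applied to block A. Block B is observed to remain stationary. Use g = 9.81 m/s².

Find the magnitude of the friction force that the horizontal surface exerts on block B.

Normal force at the A–B interface: N₁ = m_A g = 173.6 N.
Maximum static friction on A from B: μ_s N₁ = 0.53×173.6 = 92.03 N.
P = 118 N exceeds that limit, so A slips over B and the interface friction becomes kinetic: f₁ = μ_k N₁ = 0.4×173.6 = 69.5 N.
By Newton's third law B feels 69.5 N forward from A. With B stationary, the floor's static friction on B balances it: f₂ = 69.5 N (well within μ_s(m_A+m_B)g = 107.3 N).

f ≈ 69.5 N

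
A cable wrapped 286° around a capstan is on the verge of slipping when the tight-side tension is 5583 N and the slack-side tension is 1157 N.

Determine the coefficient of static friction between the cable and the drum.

μ ≈ 0.315

T₂/T₁ = e^{μβ} → μ = ln(T₂/T₁)/β.
β = 286° = 4.992 rad.
μ = ln(5583/1157)/4.992 = ln(4.825)/4.992 = 0.315.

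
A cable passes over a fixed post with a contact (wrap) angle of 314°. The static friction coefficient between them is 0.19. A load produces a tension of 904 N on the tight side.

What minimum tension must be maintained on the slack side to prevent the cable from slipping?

T_min ≈ 319 N

Capstan equation at impending slip: T_tight/T_slack = e^{μβ}.
β = 314° = 5.48 rad; e^{μβ} = e^{0.19×5.48} = 2.833.
T_slack = T_tight / e^{μβ} = 904 / 2.833 = 319 N.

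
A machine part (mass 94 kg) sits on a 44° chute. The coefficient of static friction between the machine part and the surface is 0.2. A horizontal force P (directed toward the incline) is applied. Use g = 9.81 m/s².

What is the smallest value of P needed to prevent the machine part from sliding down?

P_min ≈ 592 N

The machine part tends to slide down (tan θ > μ_s), so at the point of impending slip friction acts up-slope at its limit: f = μ_s N.
Perpendicular to the incline: N = m g cos θ + P sin θ.
Along the incline: P cos θ + μ_s N = m g sin θ, i.e. P cos θ + μ_s (m g cos θ + P sin θ) = m g sin θ.
Solving, P (cos θ + μ_s sin θ) = m g (sin θ − μ_s cos θ), so P = 922×0.5508/0.8583 = 592 N.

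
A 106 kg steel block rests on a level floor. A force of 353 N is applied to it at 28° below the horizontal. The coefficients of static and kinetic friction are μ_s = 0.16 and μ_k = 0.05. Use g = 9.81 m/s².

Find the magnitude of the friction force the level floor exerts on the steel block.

f ≈ 60.3 N

The vertical component of P adds to the normal force: N = m g + P sin α = 1040 + 165.7 = 1206 N.
Horizontally, friction must balance P cos α = 311.7 N.
μ_s N = 0.16 × 1206 = 192.9 N.
The required friction exceeds μ_s N, so the steel block moves and f = μ_k N = 60.3 N.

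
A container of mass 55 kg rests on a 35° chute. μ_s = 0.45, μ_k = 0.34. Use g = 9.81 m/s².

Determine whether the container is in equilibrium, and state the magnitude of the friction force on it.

N = m g cos θ = 442 N.
Down-slope weight component: m g sin θ = 309 N.
μ_s N = 199 N.
309 > 199 N, so it slides; kinetic friction f = μ_k N = 0.34×442 = 150 N.

f ≈ 150 N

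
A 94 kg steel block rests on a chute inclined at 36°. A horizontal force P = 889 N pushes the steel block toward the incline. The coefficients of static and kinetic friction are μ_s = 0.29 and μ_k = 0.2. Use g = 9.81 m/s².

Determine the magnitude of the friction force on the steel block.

f ≈ 177 N (down the incline)

Resolve perpendicular to the incline: N = m g cos θ + P sin θ = 94×9.81×cos 36° + 889×sin 36° = 1269 N.
Parallel to the incline: P cos θ − m g sin θ = 719.2 − 542 = 177.2 N; the friction needed to balance this is 177.2 N acting down the slope.
The limit of static friction is μ_s N = 367.9 N.
|f_req| = 177.2 ≤ 367.9 N → the steel block is in equilibrium; friction equals the required value.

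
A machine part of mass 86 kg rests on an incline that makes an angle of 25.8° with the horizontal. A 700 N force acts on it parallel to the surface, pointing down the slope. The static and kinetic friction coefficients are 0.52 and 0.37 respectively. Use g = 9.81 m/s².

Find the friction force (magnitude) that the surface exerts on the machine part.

f ≈ 281 N (up the incline)

Normal force: N = m g cos θ = 86 × 9.81 × cos 25.8° = 759.6 N.
Parallel to the incline, ΣF = 0 gives f = m g sin θ + P = 367.2 + 700 = 1067 N (up-slope positive).
Maximum static friction available: μ_s N = 0.52 × 759.6 = 395 N.
Since |1067| > 395 N, static friction cannot hold it; the machine part slides down the incline and kinetic friction applies: f = μ_k N = 0.37 × 759.6 = 281 N.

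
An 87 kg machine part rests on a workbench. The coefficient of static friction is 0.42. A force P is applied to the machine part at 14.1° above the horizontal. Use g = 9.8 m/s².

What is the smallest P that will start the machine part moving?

P ≈ 334 N

N = m g − P sin α (the pull lifts the machine part).
At impending slip, P cos α = μ_s N = μ_s (m g − P sin α).
Solving: P (cos α + μ_s sin α) = μ_s m g → P = 0.42×853/(cos 14.1° + 0.42 sin 14.1°) = 358/1.072 = 334 N.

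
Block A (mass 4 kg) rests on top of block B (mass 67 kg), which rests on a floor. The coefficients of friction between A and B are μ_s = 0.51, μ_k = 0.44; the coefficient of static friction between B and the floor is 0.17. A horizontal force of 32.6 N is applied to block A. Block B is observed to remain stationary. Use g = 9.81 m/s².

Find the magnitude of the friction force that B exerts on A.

Between the blocks, N₁ = m_A g = 39.24 N.
Maximum static friction on A from B: μ_s N₁ = 0.51×39.24 = 20.01 N.
P = 32.6 N exceeds that limit, so A slips over B and the interface friction becomes kinetic: f₁ = μ_k N₁ = 0.44×39.24 = 17.3 N.
B experiences an equal 17.3 N forward from A (third law). B is in equilibrium, so the floor supplies f₂ = 17.3 N of static friction (limit μ_s(m_A+m_B)g = 118.4 N, not exceeded).

f ≈ 17.3 N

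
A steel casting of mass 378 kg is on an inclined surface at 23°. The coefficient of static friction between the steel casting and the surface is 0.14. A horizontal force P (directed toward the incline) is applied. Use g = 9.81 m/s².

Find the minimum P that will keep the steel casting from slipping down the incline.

P_min ≈ 996 N

The steel casting tends to slide down (tan θ > μ_s), so at the point of impending slip friction acts up-slope at its limit: f = μ_s N.
Perpendicular to the incline: N = m g cos θ + P sin θ.
Along the incline: P cos θ + μ_s N = m g sin θ, i.e. P cos θ + μ_s (m g cos θ + P sin θ) = m g sin θ.
Solving, P (cos θ + μ_s sin θ) = m g (sin θ − μ_s cos θ), so P = 3710×0.2619/0.9752 = 996 N.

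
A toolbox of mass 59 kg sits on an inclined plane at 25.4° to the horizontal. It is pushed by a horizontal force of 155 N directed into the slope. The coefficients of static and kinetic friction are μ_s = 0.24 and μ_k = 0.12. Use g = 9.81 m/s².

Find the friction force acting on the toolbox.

Resolve perpendicular to the incline: N = m g cos θ + P sin θ = 59×9.81×cos 25.4° + 155×sin 25.4° = 589.3 N.
Along the incline, the net driving force (taking up-slope positive) is P cos θ − m g sin θ = 140 − 248.3 = -108.2 N, so equilibrium requires friction f = 108.2 N (up-slope).
The limit of static friction is μ_s N = 141.4 N.
|f_req| = 108.2 ≤ 141.4 N → the toolbox is in equilibrium; friction equals the required value.

f ≈ 108 N (up the incline)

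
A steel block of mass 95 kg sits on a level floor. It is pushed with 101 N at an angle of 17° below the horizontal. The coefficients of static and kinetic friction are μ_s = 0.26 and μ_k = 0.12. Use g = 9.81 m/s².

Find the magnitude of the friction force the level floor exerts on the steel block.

f ≈ 96.6 N

N = m g + P sin α = 932 + 101×sin 17° = 961.5 N.
Horizontally, friction must balance P cos α = 96.59 N.
μ_s N = 0.26 × 961.5 = 250 N.
96.59 ≤ 250 N → static; friction equals the required 96.6 N.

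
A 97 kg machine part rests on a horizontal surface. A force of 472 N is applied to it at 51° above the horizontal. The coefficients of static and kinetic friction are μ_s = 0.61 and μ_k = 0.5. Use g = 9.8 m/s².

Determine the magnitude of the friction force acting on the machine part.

f ≈ 297 N

N = m g − P sin α = 950.6 − 472×sin 51° = 583.8 N.
The horizontal driving force is P cos α = 297 N, so equilibrium needs friction f = 297 N.
μ_s N = 0.61 × 583.8 = 356.1 N.
297 ≤ 356.1 N → static; friction equals the required 297 N.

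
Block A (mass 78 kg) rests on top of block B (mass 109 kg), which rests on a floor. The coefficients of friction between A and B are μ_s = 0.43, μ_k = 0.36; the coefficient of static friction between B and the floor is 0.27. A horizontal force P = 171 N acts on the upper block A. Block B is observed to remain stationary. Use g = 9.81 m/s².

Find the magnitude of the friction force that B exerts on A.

The normal force B exerts on A is simply A's weight, N₁ = 765.2 N.
So the A–B interface can sustain at most μ_s N₁ = 329 N of static friction.
Since P = 171 N ≤ 329 N, A does not slip on B; friction on A equals P = 171 N.
By Newton's third law B feels 171 N forward from A. With B stationary, the floor's static friction on B balances it: f₂ = 171 N (well within μ_s(m_A+m_B)g = 495.3 N).

f ≈ 171 N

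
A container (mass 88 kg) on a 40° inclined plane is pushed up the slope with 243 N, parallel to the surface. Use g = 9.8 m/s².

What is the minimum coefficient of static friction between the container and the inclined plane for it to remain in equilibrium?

μ_s,min ≈ 0.471

N = m g cos θ = 660.6 N.
Friction must make up the shortfall along the incline: f = m g sin θ − P = 554.3 − 243 = 311.3 N.
At the threshold f = μ_s N, so μ_s,min = 311.3/660.6 = 0.471.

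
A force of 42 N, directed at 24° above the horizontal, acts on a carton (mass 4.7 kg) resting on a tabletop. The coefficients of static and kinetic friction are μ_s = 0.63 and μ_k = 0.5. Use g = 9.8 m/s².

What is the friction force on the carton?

f ≈ 14.5 N

N = m g − P sin α = 46.06 − 42×sin 24° = 28.98 N.
Horizontally, friction must balance P cos α = 38.37 N.
The static-friction limit is μ_s N = 18.26 N.
38.37 > 18.26 N → the carton slides; f = μ_k N = 0.5×28.98 = 14.5 N.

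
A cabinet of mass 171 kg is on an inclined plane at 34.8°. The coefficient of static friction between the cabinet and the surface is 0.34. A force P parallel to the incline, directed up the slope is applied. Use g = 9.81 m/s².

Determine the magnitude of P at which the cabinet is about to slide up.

At impending motion up the slope, friction acts down-slope at its limit: f = μ_s N.
P is parallel to the surface, so N = m g cos θ = 1380 N.
Along the incline: P = m g sin θ + μ_s N = 957 + 0.34×1380 = 1430 N.

P ≈ 1430 N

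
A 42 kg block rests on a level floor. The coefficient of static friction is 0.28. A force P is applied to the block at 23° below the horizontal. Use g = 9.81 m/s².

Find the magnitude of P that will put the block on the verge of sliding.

N = m g + P sin α (the push presses the block into the level floor).
At impending slip, P cos α = μ_s N = μ_s (m g + P sin α).
Solving: P (cos α − μ_s sin α) = μ_s m g → P = 0.28×412/(cos 23° − 0.28 sin 23°) = 115/0.8111 = 142 N.

P ≈ 142 N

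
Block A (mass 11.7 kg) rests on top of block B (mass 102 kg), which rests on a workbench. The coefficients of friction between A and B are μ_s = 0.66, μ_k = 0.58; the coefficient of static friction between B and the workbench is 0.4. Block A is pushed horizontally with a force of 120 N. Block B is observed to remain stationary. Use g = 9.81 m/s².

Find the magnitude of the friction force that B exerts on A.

f ≈ 66.6 N

Normal force at the A–B interface: N₁ = m_A g = 114.8 N.
Maximum static friction on A from B: μ_s N₁ = 0.66×114.8 = 75.75 N.
P = 120 N exceeds that limit, so A slips over B and the interface friction becomes kinetic: f₁ = μ_k N₁ = 0.58×114.8 = 66.6 N.
B experiences an equal 66.6 N forward from A (third law). B is in equilibrium, so the floor supplies f₂ = 66.6 N of static friction (limit μ_s(m_A+m_B)g = 446.2 N, not exceeded).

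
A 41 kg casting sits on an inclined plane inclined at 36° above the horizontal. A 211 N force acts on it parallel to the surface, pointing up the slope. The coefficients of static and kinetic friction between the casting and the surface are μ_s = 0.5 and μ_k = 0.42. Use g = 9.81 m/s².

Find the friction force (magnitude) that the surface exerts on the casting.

Normal force: N = m g cos θ = 41 × 9.81 × cos 36° = 325.4 N.
For equilibrium along the incline the friction force must supply f = m g sin θ − P = 236.4 − 211 = 25.41 N (positive meaning up-slope).
Static friction can supply at most μ_s N = 162.7 N.
Since |25.41| ≤ 162.7 N, no slip — friction simply equals what equilibrium demands.

f ≈ 25.4 N (up the incline)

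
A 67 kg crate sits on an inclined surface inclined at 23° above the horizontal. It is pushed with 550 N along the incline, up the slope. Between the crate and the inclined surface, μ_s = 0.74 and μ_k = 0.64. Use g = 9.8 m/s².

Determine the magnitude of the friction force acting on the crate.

Normal force: N = m g cos θ = 67 × 9.8 × cos 23° = 604.4 N.
Parallel to the incline, ΣF = 0 gives f = m g sin θ − P = 256.6 − 550 = -293.4 N (up-slope positive).
Maximum static friction available: μ_s N = 0.74 × 604.4 = 447.3 N.
Since |-293.4| ≤ 447.3 N, no slip — friction simply equals what equilibrium demands.

f ≈ 293 N (down the incline)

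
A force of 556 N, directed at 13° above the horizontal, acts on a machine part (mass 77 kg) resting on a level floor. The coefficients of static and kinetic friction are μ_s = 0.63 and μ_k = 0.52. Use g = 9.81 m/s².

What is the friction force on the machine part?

f ≈ 328 N

N = m g − P sin α = 755.4 − 556×sin 13° = 630.3 N.
The horizontal driving force is P cos α = 541.7 N, so equilibrium needs friction f = 541.7 N.
The static-friction limit is μ_s N = 397.1 N.
The required friction exceeds μ_s N, so the machine part moves and f = μ_k N = 328 N.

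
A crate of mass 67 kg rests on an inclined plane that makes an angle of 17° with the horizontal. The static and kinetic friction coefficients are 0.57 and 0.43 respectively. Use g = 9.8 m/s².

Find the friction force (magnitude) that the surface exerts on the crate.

f ≈ 192 N (up the incline)

Perpendicular to the surface, N = m g cos θ = 67·9.8·cos 17° = 627.9 N.
For equilibrium along the incline, friction must balance the weight component: f = m g sin θ = 192 N up the slope.
Static friction can supply at most μ_s N = 357.9 N.
Since |192| ≤ 357.9 N, the crate remains in static equilibrium and friction takes exactly the required value.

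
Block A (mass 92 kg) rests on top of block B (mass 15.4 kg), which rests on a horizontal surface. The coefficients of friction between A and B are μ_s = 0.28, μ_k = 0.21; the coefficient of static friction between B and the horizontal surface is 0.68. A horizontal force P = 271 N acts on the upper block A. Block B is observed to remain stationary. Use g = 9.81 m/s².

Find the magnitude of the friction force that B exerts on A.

f ≈ 190 N

Between the blocks, N₁ = m_A g = 902.5 N.
Maximum static friction on A from B: μ_s N₁ = 0.28×902.5 = 252.7 N.
P = 271 N exceeds that limit, so A slips over B and the interface friction becomes kinetic: f₁ = μ_k N₁ = 0.21×902.5 = 190 N.
B experiences an equal 190 N forward from A (third law). B is in equilibrium, so the floor supplies f₂ = 190 N of static friction (limit μ_s(m_A+m_B)g = 716.4 N, not exceeded).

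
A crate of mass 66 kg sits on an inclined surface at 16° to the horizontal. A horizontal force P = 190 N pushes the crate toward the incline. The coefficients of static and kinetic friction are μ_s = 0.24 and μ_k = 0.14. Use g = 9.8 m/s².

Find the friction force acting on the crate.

f ≈ 4.36 N (down the incline)

Resolve perpendicular to the incline: N = m g cos θ + P sin θ = 66×9.8×cos 16° + 190×sin 16° = 674.1 N.
Parallel to the incline: P cos θ − m g sin θ = 182.6 − 178.3 = 4.357 N; the friction needed to balance this is 4.357 N acting down the slope.
The limit of static friction is μ_s N = 161.8 N.
Since 4.357 N is within the 161.8 N limit, the crate stays put and friction is exactly 4.36 N.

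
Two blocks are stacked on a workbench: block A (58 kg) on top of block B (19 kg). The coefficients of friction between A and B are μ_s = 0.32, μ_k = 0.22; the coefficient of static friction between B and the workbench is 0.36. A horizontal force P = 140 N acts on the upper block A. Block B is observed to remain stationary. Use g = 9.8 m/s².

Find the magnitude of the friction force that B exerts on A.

f ≈ 140 N

Between the blocks, N₁ = m_A g = 568.4 N.
Maximum static friction on A from B: μ_s N₁ = 0.32×568.4 = 181.9 N.
Since P = 140 N ≤ 181.9 N, A does not slip on B; friction on A equals P = 140 N.
B experiences an equal 140 N forward from A (third law). B is in equilibrium, so the floor supplies f₂ = 140 N of static friction (limit μ_s(m_A+m_B)g = 271.7 N, not exceeded).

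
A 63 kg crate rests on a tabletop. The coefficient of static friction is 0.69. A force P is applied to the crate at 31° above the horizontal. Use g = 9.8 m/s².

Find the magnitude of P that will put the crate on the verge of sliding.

P ≈ 351 N

N = m g − P sin α (the pull lifts the crate).
At impending slip, P cos α = μ_s N = μ_s (m g − P sin α).
Solving: P (cos α + μ_s sin α) = μ_s m g → P = 0.69×617/(cos 31° + 0.69 sin 31°) = 426/1.213 = 351 N.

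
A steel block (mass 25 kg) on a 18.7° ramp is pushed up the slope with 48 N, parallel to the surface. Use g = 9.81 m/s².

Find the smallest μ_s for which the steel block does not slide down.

N = m g cos θ = 232.3 N.
Friction must make up the shortfall along the incline: f = m g sin θ − P = 78.63 − 48 = 30.63 N.
At the threshold f = μ_s N, so μ_s,min = 30.63/232.3 = 0.132.

μ_s,min ≈ 0.132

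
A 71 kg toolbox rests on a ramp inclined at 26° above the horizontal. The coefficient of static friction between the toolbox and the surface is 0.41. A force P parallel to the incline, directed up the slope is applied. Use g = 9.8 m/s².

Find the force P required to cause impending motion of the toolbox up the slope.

P ≈ 561 N

At impending motion up the slope, friction acts down-slope at its limit: f = μ_s N.
P is parallel to the surface, so N = m g cos θ = 625 N.
Along the incline: P = m g sin θ + μ_s N = 305 + 0.41×625 = 561 N.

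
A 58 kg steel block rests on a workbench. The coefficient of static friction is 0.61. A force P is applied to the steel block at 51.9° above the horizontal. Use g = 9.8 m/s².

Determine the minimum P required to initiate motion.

N = m g − P sin α (the pull lifts the steel block).
At impending slip, P cos α = μ_s N = μ_s (m g − P sin α).
Solving: P (cos α + μ_s sin α) = μ_s m g → P = 0.61×568/(cos 51.9° + 0.61 sin 51.9°) = 347/1.097 = 316 N.

P ≈ 316 N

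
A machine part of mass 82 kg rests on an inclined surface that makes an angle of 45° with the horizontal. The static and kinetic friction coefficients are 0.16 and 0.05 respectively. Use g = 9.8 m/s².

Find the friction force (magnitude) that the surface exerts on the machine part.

f ≈ 28.4 N (up the incline)

Normal force: N = m g cos θ = 82 × 9.8 × cos 45° = 568.2 N.
Along the slope the weight component is m g sin θ = 568.2 N; friction must supply exactly this, acting up-slope.
The static-friction ceiling is μ_s N = 0.16 × 568.2 = 90.92 N.
|568.2| exceeds 90.92 N, so the machine part slips down-slope; friction is kinetic, f = μ_k N = 0.05×568.2 = 28.4 N.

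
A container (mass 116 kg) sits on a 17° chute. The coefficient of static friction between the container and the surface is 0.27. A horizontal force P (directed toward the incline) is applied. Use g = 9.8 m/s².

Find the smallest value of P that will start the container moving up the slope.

At impending motion up the slope, friction acts down-slope at its limit: f = μ_s N.
Perpendicular to the incline: N = m g cos θ + P sin θ.
Along the incline: P cos θ = m g sin θ + μ_s N = m g sin θ + μ_s (m g cos θ + P sin θ).
Solving, P (cos θ − μ_s sin θ) = m g (sin θ + μ_s cos θ), so P = 116×9.8×(sin 17° + 0.27 cos 17°)/(cos 17° − 0.27 sin 17°) = 1140×0.5506/0.8774 = 713 N.

P ≈ 713 N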